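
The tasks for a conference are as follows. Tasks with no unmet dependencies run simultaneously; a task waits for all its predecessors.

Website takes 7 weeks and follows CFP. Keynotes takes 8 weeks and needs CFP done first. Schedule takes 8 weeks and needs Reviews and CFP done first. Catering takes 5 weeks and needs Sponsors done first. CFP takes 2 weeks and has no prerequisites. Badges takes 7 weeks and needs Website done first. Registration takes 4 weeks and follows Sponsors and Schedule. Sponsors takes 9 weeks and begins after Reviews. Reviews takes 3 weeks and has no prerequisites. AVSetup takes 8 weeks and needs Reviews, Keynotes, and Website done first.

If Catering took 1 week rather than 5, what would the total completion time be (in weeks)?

Actual critical path: CFP→Keynotes→AVSetup = 2+8+8 = 18 ⇒ 18 weeks.
The longest path through Catering is only 17 weeks, so Catering has float 1.
The critical path is still CFP→Keynotes→AVSetup; finish is now 18 weeks.

18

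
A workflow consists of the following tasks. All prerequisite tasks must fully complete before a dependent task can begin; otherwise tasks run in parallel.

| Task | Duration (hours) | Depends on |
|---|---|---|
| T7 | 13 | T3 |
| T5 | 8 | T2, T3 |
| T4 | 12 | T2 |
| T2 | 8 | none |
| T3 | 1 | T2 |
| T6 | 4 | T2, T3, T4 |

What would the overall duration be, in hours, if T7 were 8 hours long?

Baseline: T2→T4→T6 = 8+12+4 = 24 → 24 hours.
T7 has 2 hours of float (longest path through it is 22).
No other chain overtakes it, so the finish is 24 hours.

24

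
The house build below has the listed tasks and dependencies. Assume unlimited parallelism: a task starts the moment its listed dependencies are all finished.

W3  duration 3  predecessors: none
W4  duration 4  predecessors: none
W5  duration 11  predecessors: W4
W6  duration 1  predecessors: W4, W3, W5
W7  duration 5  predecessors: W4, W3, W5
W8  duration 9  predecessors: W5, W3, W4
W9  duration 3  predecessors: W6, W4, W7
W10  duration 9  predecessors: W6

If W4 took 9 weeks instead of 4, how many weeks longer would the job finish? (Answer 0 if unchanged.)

5

The binding path is W4→W5→W6→W10 = 4+11+1+9 = 25; finish at 25 weeks.
W4 is on the critical path; changing it to 9 makes that path 30 weeks.
No other chain overtakes it, so the finish is 30 weeks.
Change in finish: 30 − 25 = +5 weeks.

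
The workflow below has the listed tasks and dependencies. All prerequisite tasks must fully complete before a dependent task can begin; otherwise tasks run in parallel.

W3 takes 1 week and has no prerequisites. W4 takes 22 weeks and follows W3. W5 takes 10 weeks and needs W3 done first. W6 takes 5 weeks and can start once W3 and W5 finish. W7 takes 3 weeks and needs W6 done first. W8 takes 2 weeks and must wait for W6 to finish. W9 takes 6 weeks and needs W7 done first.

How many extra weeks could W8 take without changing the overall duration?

7

Critical path: W3→W5→W6→W7→W9 = 1+10+5+3+6 = 25, so the finish is 25 weeks.
The longest chain containing W8 totals 18 weeks.
Slack of W8 = 23 − 16 = 7 weeks.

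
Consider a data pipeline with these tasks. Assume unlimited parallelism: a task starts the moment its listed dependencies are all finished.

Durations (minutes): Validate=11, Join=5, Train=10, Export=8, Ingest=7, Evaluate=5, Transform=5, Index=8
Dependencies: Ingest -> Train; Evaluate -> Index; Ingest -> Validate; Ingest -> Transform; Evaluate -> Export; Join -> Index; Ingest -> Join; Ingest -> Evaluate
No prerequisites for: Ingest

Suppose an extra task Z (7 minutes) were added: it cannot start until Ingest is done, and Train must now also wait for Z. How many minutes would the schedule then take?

24

Originally the schedule takes 20 minutes.
With Z inserted, Train now waits for max(Ingest, Z).
New critical path: Ingest→Z→Train = 7+7+10 = 24 ⇒ 24 minutes.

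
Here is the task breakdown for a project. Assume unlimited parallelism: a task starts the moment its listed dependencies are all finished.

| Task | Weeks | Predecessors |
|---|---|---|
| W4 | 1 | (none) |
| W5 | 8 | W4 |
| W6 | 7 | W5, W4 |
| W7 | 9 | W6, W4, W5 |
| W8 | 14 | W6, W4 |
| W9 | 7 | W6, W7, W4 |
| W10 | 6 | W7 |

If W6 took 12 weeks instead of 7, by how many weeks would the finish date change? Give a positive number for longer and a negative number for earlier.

Baseline: W4→W5→W6→W7→W9 = 1+8+7+9+7 = 32 → 32 weeks.
W6 is on the critical path; changing it to 12 makes that path 37 weeks.
The critical path is still W4→W5→W6→W7→W9; finish is now 37 weeks.
Change in finish: 37 − 32 = +5 weeks.

5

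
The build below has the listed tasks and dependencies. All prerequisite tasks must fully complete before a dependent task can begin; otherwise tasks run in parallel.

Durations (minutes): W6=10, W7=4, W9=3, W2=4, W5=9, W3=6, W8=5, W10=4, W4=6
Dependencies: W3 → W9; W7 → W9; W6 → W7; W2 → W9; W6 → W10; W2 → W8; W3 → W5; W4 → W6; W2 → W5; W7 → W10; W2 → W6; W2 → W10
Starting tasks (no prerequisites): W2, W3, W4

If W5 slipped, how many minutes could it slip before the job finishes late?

9

W4→W6→W7→W10 = 6+10+4+4 = 24 sets the makespan at 24 minutes.
W5 finishes as early as 15 and must finish by 24.
Float = 24 − 15 = 9.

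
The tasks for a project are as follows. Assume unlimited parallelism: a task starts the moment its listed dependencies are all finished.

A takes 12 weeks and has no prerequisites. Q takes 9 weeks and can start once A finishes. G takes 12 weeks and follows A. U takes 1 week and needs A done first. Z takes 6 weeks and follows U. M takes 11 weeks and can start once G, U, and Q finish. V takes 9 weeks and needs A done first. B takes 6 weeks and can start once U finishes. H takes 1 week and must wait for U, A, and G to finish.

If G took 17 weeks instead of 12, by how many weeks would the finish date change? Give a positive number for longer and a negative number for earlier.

Actual critical path: A→G→M = 12+12+11 = 35 ⇒ 35 weeks.
G is on the critical path; changing it to 17 makes that path 40 weeks.
That remains the longest chain; total 40 weeks.
Change in finish: 40 − 35 = +5 weeks.

5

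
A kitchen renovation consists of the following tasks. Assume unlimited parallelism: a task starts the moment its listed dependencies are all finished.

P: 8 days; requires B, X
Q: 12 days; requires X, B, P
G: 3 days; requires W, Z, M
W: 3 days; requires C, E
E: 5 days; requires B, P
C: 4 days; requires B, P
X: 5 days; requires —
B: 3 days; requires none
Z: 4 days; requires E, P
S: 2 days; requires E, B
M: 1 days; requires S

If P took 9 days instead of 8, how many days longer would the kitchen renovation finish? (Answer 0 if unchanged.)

1

Baseline: X→P→E→Z→G = 5+8+5+4+3 = 25 → 25 days.
P is on the critical path; changing it to 9 makes that path 26 days.
No other chain overtakes it, so the finish is 26 days.
Change in finish: 26 − 25 = +1 days.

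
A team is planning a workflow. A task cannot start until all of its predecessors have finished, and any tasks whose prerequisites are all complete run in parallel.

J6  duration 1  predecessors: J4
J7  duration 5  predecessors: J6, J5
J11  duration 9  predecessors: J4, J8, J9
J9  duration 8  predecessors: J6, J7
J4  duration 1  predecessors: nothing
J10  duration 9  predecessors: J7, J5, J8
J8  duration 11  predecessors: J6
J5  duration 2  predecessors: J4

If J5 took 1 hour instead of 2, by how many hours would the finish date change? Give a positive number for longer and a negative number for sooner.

Baseline: J4→J5→J7→J9→J11 = 1+2+5+8+9 = 25 → 25 hours.
Since J5 is critical, the -1 change carries straight to that chain (now 24 hours).
The critical path is still J4→J5→J7→J9→J11; finish is now 24 hours.
Change in finish: 24 − 25 = -1 hours.

-1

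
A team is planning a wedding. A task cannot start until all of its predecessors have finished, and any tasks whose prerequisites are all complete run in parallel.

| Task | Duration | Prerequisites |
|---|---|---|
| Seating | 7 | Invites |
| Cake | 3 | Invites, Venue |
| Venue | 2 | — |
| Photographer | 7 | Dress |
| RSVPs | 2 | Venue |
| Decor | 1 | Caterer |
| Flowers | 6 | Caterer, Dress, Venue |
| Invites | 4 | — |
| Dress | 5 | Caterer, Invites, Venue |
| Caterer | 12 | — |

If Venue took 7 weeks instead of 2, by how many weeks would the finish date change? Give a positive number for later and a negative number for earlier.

0

Baseline: Caterer→Dress→Photographer = 12+5+7 = 24 → 24 weeks.
The longest path through Venue is only 14 weeks, so Venue has float 10.
No other chain overtakes it, so the finish is 24 weeks.
Change in finish: 24 − 24 = +0 weeks.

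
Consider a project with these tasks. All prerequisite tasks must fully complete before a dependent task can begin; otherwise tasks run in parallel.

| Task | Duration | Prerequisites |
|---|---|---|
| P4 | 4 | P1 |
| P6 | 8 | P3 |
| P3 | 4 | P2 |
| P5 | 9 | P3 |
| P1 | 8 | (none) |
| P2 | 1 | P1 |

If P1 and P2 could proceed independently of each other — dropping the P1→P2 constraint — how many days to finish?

Before: longest chain P1→P2→P3→P5 = 8+1+4+9 = 22, finish 22.
Without P1→P2, P2's earliest start moves from 8 to 0.
After: P2→P3→P5 = 1+4+9 = 14 → 14 days.

14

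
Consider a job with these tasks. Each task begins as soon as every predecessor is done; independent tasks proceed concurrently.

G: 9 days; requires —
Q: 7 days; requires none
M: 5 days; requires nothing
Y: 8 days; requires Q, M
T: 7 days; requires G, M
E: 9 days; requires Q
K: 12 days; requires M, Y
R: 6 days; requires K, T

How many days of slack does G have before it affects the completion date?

Critical path: Q→Y→K→R = 7+8+12+6 = 33, so the finish is 33 days.
G finishes as early as 9 and must finish by 20.
Slack of G = 11 − 0 = 11 days.

11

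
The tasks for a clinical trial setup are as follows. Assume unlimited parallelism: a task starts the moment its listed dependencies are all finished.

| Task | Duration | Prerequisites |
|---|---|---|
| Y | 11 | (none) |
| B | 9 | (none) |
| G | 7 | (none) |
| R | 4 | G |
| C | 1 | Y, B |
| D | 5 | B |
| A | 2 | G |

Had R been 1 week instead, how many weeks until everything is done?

Actual critical path: B→D = 9+5 = 14 ⇒ 14 weeks.
R has 3 weeks of float (longest path through it is 11).
No other chain overtakes it, so the finish is 14 weeks.

14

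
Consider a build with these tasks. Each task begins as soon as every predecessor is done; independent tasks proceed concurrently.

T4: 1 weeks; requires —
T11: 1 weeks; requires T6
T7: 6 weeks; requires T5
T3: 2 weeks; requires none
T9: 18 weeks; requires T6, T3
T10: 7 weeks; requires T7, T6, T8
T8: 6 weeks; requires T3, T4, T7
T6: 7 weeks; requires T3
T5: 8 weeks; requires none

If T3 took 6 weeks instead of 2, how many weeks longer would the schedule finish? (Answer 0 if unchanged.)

4

As given, the longest chain is T3→T6→T9 = 2+7+18 = 27, so the finish is 27 weeks.
T3 lies on that path, so at 6 weeks the path becomes 31 weeks.
The critical path is still T3→T6→T9; finish is now 31 weeks.
Change in finish: 31 − 27 = +4 weeks.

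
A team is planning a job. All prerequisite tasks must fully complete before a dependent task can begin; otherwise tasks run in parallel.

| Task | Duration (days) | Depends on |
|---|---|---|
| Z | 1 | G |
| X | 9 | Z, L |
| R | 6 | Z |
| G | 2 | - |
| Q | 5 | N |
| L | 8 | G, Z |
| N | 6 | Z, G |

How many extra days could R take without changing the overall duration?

Critical path: G→Z→L→X = 2+1+8+9 = 20, so the finish is 20 days.
R finishes as early as 9 and must finish by 20.
So R can slip 20 − 9 = 11 days.

11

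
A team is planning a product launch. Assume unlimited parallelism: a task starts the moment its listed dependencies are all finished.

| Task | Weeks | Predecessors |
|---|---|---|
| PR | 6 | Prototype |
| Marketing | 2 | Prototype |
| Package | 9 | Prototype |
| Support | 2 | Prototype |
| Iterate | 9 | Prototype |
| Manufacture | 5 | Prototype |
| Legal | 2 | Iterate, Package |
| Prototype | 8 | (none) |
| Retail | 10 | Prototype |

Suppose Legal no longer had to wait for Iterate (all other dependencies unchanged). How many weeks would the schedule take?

Original critical path: Prototype→Iterate→Legal = 8+9+2 = 19 ⇒ 19 weeks.
Dropping Iterate→Legal doesn't change Legal's earliest start (17); another predecessor still binds.
New critical path: Prototype→Package→Legal = 8+9+2 = 19 ⇒ 19 weeks.

19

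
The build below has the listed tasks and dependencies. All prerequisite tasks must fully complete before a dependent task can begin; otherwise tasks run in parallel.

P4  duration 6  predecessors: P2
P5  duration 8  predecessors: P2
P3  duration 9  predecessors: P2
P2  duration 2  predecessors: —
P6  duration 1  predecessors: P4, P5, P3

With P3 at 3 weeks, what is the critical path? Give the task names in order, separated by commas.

P2, P5, P6

The binding path is P2→P3→P6 = 2+9+1 = 12; finish at 12 weeks.
P3 lies on that path, so at 3 weeks the path becomes 6 weeks.
New critical path: P2→P5→P6 = 2+8+1 = 11 ⇒ 11 weeks.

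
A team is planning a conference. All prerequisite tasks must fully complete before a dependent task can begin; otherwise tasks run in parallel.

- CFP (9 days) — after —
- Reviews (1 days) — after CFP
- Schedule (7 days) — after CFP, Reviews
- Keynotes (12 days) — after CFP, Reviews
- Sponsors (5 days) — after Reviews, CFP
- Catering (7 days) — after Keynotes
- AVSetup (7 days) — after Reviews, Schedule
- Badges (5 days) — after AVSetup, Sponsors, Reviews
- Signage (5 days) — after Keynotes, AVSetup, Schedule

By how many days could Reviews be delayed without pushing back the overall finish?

0

CFP→Reviews→Schedule→AVSetup→Badges = 9+1+7+7+5 = 29 sets the makespan at 29 days.
The longest chain containing Reviews totals 29 days.
So Reviews can slip 10 − 10 = 0 days.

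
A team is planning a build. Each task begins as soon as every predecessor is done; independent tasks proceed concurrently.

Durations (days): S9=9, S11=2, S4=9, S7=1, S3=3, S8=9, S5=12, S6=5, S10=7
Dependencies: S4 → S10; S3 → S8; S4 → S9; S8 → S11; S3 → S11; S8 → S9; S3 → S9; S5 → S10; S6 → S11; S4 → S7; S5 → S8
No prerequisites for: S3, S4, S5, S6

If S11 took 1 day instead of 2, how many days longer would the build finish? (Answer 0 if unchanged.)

0

The binding path is S5→S8→S9 = 12+9+9 = 30; finish at 30 days.
S11 is off the critical path — its longest chain is 23 days, giving 7 of slack.
That remains the longest chain; total 30 days.
Change in finish: 30 − 30 = +0 days.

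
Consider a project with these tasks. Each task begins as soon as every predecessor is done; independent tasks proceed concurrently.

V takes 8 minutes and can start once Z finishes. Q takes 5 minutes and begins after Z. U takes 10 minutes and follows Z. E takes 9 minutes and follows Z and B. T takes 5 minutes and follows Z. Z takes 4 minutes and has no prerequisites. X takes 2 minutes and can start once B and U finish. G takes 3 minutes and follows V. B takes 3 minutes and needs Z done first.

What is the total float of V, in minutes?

1

The longest chain is Z→U→X = 4+10+2 = 16; overall finish 16 minutes.
Longest path through V: 15 minutes (earliest finish 12, latest finish 13).
So V can slip 13 − 12 = 1 minute.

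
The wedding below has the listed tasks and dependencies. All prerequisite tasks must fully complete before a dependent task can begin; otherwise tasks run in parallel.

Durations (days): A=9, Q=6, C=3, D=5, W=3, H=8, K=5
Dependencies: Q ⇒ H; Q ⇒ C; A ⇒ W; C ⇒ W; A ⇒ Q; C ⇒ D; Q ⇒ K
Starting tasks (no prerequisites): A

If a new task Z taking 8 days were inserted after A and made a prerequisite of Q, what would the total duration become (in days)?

31

Originally the project takes 23 days.
With Z inserted, Q now waits for max(A, Z).
New critical path: A→Z→Q→C→D = 9+8+6+3+5 = 31 ⇒ 31 days.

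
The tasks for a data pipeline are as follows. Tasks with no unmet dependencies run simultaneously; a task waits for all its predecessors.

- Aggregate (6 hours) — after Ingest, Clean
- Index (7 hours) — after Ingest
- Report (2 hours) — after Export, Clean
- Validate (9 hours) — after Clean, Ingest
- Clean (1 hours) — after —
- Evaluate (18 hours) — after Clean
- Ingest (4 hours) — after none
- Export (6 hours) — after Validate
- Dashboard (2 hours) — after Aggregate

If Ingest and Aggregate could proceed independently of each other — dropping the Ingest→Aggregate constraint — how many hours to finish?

21

Before: longest chain Ingest→Validate→Export→Report = 4+9+6+2 = 21, finish 21.
Without Ingest→Aggregate, Aggregate's earliest start moves from 4 to 1.
After: Ingest→Validate→Export→Report = 4+9+6+2 = 21 → 21 hours.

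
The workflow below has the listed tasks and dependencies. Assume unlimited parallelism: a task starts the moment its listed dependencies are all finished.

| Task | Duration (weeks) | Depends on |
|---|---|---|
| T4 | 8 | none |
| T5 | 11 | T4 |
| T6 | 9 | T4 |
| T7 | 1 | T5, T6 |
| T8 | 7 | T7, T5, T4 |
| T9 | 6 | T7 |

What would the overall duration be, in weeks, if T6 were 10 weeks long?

As given, the longest chain is T4→T5→T7→T8 = 8+11+1+7 = 27, so the finish is 27 weeks.
T6 has 2 weeks of float (longest path through it is 25).
That remains the longest chain; total 27 weeks.

27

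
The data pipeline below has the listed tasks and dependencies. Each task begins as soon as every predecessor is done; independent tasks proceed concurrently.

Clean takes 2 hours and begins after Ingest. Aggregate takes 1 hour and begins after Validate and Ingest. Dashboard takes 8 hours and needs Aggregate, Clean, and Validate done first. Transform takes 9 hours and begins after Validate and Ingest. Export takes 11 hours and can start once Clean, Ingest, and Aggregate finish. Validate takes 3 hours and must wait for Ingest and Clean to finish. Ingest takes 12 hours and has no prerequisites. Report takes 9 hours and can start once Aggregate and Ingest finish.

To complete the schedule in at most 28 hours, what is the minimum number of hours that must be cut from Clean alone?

Current finish: 29 hours; target: 28.
Clean is on every critical path, so each hour cut from Clean cuts the finish by one (this holds down to a finish of 28).
Need 29 − 28 = 1 hour off Clean → Clean becomes 1 hour, finish becomes 28.

1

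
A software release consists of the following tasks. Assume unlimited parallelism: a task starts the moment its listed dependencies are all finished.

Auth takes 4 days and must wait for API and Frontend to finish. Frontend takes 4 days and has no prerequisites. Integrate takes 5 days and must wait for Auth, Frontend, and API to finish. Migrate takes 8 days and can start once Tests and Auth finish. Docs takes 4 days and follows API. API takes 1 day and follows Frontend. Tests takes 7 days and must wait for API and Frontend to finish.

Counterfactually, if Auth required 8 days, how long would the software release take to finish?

21

The binding path is Frontend→API→Tests→Migrate = 4+1+7+8 = 20; finish at 20 days.
Auth has 3 days of float (longest path through it is 17).
Now Frontend→API→Auth→Migrate = 4+1+8+8 = 21 is longest, so the finish becomes 21 days.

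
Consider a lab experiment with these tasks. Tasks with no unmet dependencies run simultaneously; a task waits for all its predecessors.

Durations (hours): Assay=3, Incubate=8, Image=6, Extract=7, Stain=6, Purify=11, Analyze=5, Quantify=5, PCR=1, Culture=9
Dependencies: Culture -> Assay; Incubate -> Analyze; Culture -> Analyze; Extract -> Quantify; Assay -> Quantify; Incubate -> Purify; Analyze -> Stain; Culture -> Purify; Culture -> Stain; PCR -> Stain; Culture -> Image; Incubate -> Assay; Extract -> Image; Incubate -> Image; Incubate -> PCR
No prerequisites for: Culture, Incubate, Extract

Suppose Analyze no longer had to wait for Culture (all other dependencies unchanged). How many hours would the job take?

20

Original critical path: Culture→Purify = 9+11 = 20 ⇒ 20 hours.
Without Culture→Analyze, Analyze's earliest start moves from 9 to 8.
The longest chain is now Culture→Purify = 9+11 = 20, so the job takes 20 hours.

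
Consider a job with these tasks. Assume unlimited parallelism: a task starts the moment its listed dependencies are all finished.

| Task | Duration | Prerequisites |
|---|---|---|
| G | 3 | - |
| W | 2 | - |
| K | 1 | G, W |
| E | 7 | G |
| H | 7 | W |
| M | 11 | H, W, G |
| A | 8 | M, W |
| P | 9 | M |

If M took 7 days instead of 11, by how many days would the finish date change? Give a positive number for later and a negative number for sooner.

As given, the longest chain is W→H→M→P = 2+7+11+9 = 29, so the finish is 29 days.
M is on the critical path; changing it to 7 makes that path 25 days.
No other chain overtakes it, so the finish is 25 days.
Change in finish: 25 − 29 = -4 days.

-4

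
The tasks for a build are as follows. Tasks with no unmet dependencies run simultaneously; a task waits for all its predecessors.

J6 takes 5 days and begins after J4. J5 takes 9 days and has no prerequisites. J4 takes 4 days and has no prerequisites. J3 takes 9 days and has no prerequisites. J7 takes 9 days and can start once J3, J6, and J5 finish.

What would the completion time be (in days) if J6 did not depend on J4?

18

Original critical path: J3→J7 = 9+9 = 18 ⇒ 18 days.
Without J4→J6, J6's earliest start moves from 4 to 0.
New critical path: J3→J7 = 9+9 = 18 ⇒ 18 days.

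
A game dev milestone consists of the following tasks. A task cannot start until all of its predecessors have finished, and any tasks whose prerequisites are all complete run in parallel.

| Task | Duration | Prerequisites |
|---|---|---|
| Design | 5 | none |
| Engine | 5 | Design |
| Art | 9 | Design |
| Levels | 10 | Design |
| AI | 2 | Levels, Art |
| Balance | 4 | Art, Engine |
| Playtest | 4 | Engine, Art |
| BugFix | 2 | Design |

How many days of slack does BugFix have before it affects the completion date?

The longest chain is Design→Art→Balance = 5+9+4 = 18; overall finish 18 days.
BugFix finishes as early as 7 and must finish by 18.
Slack of BugFix = 16 − 5 = 11 days.

11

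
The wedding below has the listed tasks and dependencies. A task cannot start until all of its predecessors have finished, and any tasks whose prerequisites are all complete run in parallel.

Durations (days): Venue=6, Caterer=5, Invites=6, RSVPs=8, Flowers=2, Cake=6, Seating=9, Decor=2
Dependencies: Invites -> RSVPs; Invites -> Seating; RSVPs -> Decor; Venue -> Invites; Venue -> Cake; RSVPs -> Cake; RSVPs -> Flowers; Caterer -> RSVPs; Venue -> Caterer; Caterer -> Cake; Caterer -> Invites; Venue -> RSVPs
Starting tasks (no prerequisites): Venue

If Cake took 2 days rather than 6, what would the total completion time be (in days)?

27

Actual critical path: Venue→Caterer→Invites→RSVPs→Cake = 6+5+6+8+6 = 31 ⇒ 31 days.
Since Cake is critical, the -4 change carries straight to that chain (now 27 days).
The binding chain switches to Venue→Caterer→Invites→RSVPs→Flowers = 6+5+6+8+2 = 27; finish 27 days.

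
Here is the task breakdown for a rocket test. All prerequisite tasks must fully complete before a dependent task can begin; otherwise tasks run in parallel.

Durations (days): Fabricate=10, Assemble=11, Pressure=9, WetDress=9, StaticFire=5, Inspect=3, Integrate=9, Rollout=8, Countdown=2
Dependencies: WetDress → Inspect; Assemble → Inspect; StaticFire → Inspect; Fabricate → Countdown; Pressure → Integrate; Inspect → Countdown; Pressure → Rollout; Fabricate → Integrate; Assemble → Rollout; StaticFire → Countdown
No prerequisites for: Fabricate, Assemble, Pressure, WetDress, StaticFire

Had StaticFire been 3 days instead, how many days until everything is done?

Critical path before the change: Fabricate→Integrate = 10+9 = 19 giving 19 days.
StaticFire is off the critical path — its longest chain is 10 days, giving 9 of slack.
No other chain overtakes it, so the finish is 19 days.

19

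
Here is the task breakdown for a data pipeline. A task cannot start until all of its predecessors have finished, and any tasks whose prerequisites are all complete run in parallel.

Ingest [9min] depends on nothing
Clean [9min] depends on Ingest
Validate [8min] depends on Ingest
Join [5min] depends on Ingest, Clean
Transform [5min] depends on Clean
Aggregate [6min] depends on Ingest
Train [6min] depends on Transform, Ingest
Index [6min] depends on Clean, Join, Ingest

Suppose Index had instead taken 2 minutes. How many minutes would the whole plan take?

The binding path is Ingest→Clean→Join→Index = 9+9+5+6 = 29; finish at 29 minutes.
Since Index is critical, the -4 change carries straight to that chain (now 25 minutes).
Now Ingest→Clean→Transform→Train = 9+9+5+6 = 29 is longest, so the finish becomes 29 minutes.

29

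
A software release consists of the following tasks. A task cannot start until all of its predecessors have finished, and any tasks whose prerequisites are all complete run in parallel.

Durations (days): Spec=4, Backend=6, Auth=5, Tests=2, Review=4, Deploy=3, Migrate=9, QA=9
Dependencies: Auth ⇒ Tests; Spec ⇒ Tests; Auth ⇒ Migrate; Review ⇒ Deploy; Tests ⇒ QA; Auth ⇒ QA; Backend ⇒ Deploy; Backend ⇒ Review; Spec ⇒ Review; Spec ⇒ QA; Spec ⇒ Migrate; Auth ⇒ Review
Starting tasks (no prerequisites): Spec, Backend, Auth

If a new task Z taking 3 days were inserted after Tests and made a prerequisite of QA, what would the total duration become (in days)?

Originally the schedule takes 16 days.
With Z inserted, QA now waits for max(Spec, Tests, Auth, Z).
New critical path: Auth→Tests→Z→QA = 5+2+3+9 = 19 ⇒ 19 days.

19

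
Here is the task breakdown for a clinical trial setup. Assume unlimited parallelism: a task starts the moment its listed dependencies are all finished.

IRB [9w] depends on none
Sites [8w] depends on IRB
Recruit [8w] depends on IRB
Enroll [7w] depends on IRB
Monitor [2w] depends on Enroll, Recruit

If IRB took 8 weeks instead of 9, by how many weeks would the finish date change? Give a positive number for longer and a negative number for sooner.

Baseline: IRB→Recruit→Monitor = 9+8+2 = 19 → 19 weeks.
IRB is on the critical path; changing it to 8 makes that path 18 weeks.
That remains the longest chain; total 18 weeks.
Change in finish: 18 − 19 = -1 weeks.

-1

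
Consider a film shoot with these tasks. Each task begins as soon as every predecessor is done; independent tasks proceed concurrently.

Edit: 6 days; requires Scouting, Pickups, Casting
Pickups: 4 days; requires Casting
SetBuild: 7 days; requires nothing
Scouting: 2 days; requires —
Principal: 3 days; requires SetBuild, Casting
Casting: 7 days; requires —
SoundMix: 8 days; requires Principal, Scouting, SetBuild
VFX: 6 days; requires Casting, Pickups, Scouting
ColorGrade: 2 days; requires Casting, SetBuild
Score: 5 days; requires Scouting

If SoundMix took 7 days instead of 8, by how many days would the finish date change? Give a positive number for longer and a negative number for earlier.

-1

Actual critical path: Casting→Principal→SoundMix = 7+3+8 = 18 ⇒ 18 days.
SoundMix lies on that path, so at 7 days the path becomes 17 days.
The critical path is still Casting→Principal→SoundMix; finish is now 17 days.
Change in finish: 17 − 18 = -1 days.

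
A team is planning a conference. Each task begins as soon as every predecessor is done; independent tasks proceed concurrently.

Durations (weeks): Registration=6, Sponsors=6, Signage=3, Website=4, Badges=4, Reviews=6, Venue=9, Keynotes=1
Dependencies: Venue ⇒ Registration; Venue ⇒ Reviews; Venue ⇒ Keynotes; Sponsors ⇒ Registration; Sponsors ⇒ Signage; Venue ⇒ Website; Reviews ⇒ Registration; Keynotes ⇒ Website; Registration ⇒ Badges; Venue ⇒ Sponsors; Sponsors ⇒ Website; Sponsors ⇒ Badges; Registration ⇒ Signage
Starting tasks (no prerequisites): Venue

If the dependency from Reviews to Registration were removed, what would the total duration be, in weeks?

With the dependency in place, Venue→Reviews→Registration→Badges = 9+6+6+4 = 25 sets the finish at 25 weeks.
Dropping Reviews→Registration doesn't change Registration's earliest start (15); another predecessor still binds.
New critical path: Venue→Sponsors→Registration→Badges = 9+6+6+4 = 25 ⇒ 25 weeks.

25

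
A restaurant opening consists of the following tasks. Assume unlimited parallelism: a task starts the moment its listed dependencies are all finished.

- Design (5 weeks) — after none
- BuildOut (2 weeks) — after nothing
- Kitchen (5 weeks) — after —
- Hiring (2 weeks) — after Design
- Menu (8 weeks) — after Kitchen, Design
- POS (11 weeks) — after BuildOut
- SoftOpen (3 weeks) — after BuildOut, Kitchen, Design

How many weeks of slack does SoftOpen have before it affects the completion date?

Design→Menu = 5+8 = 13 sets the makespan at 13 weeks.
Longest path through SoftOpen: 8 weeks (earliest finish 8, latest finish 13).
So SoftOpen can slip 13 − 8 = 5 weeks.

5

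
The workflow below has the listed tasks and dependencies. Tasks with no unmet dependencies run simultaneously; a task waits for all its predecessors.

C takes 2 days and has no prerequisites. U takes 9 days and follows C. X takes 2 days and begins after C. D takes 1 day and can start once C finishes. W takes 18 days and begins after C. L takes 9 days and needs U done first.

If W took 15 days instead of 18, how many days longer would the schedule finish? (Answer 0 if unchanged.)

0

Baseline: C→W = 2+18 = 20 → 20 days.
W is on the critical path; changing it to 15 makes that path 17 days.
The binding chain switches to C→U→L = 2+9+9 = 20; finish 20 days.
Change in finish: 20 − 20 = +0 days.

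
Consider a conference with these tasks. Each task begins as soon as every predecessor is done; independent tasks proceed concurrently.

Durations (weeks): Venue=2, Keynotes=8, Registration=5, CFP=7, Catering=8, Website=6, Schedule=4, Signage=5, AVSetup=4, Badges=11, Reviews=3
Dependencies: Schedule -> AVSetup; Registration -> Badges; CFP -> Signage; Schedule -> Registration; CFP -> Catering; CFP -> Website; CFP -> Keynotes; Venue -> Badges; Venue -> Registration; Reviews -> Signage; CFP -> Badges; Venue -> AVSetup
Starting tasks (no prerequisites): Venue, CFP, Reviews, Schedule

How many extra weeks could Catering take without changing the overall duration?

The longest chain is Schedule→Registration→Badges = 4+5+11 = 20; overall finish 20 weeks.
Catering finishes as early as 15 and must finish by 20.
Float = 20 − 15 = 5.

5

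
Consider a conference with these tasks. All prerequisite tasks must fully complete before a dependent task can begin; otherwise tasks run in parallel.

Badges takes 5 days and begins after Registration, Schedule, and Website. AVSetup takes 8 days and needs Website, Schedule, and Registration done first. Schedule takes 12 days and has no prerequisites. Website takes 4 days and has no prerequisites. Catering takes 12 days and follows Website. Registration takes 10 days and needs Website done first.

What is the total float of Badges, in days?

3

The longest chain is Website→Registration→AVSetup = 4+10+8 = 22; overall finish 22 days.
Badges finishes as early as 19 and must finish by 22.
Slack of Badges = 17 − 14 = 3 days.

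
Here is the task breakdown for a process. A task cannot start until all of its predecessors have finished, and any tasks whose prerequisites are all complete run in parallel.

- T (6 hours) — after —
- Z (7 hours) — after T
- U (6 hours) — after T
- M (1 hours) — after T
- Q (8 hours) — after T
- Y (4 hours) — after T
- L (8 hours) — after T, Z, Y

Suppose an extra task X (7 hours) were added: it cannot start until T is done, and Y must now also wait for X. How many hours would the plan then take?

Originally the plan takes 21 hours.
With X inserted, Y now waits for max(T, X).
New critical path: T→X→Y→L = 6+7+4+8 = 25 ⇒ 25 hours.

25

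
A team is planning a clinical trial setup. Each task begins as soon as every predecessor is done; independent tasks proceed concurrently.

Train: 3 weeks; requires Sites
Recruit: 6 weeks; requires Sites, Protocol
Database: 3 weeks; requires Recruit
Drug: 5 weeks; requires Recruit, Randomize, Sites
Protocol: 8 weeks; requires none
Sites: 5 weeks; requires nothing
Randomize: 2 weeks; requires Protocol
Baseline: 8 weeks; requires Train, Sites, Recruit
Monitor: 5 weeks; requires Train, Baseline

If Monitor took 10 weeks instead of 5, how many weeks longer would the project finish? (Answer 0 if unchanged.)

5

Baseline: Protocol→Recruit→Baseline→Monitor = 8+6+8+5 = 27 → 27 weeks.
Since Monitor is critical, the +5 change carries straight to that chain (now 32 weeks).
That remains the longest chain; total 32 weeks.
Change in finish: 32 − 27 = +5 weeks.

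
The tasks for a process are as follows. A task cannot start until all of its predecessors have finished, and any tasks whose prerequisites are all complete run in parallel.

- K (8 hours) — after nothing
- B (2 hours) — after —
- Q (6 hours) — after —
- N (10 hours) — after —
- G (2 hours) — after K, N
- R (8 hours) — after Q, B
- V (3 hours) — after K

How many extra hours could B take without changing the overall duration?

The longest chain is Q→R = 6+8 = 14; overall finish 14 hours.
B finishes as early as 2 and must finish by 6.
Float = 14 − 10 = 4.

4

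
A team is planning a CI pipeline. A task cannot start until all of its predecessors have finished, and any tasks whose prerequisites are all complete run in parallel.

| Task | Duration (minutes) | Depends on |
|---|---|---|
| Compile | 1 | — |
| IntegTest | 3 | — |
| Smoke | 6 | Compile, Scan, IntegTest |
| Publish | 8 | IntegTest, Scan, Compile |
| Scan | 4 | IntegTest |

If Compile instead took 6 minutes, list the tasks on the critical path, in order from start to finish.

IntegTest, Scan, Publish

Actual critical path: IntegTest→Scan→Publish = 3+4+8 = 15 ⇒ 15 minutes.
Compile is off the critical path — its longest chain is 9 minutes, giving 6 of slack.
No other chain overtakes it, so the finish is 15 minutes.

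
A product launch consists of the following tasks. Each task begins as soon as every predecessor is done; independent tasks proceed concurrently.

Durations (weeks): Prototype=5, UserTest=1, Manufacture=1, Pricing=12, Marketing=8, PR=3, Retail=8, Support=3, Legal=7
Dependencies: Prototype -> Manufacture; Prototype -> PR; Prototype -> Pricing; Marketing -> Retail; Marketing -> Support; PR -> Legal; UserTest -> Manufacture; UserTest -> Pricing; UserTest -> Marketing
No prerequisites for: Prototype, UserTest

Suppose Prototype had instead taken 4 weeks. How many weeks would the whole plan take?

The binding path is Prototype→Pricing = 5+12 = 17; finish at 17 weeks.
Prototype is on the critical path; changing it to 4 makes that path 16 weeks.
Now UserTest→Marketing→Retail = 1+8+8 = 17 is longest, so the finish becomes 17 weeks.

17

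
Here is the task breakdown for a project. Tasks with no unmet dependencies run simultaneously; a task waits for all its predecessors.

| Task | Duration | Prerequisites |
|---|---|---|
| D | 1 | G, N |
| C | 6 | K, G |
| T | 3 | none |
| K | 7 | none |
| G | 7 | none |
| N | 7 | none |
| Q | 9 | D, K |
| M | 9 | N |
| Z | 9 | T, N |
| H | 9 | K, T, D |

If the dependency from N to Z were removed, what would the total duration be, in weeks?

Original critical path: G→D→H = 7+1+9 = 17 ⇒ 17 weeks.
Without N→Z, Z's earliest start moves from 7 to 3.
The longest chain is now G→D→H = 7+1+9 = 17, so the project takes 17 weeks.

17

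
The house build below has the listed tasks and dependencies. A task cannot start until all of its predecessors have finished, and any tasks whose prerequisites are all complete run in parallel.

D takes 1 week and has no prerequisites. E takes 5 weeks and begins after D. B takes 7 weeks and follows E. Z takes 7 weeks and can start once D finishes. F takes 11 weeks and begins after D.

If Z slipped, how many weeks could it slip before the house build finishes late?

5

Critical path: D→E→B = 1+5+7 = 13, so the finish is 13 weeks.
Z finishes as early as 8 and must finish by 13.
Float = 13 − 8 = 5.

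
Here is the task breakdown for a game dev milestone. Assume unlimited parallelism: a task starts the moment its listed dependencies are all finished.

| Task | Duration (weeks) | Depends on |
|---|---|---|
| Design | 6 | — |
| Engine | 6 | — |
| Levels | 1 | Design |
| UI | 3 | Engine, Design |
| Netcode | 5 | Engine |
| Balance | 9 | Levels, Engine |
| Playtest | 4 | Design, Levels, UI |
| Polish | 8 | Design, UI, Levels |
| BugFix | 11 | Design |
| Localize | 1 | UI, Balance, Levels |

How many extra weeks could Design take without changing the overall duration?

0

Design→Levels→Balance→Localize = 6+1+9+1 = 17 sets the makespan at 17 weeks.
The longest chain containing Design totals 17 weeks.
Slack of Design = 0 − 0 = 0 weeks.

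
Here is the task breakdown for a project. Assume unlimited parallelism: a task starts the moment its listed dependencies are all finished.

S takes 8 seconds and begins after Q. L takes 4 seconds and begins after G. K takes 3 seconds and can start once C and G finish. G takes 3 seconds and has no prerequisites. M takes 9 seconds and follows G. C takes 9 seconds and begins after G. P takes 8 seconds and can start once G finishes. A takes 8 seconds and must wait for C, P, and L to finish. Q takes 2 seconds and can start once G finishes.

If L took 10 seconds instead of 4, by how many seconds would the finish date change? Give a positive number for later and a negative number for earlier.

1

The binding path is G→C→A = 3+9+8 = 20; finish at 20 seconds.
The longest path through L is only 15 seconds, so L has float 5.
The binding chain switches to G→L→A = 3+10+8 = 21; finish 21 seconds.
Change in finish: 21 − 20 = +1 seconds.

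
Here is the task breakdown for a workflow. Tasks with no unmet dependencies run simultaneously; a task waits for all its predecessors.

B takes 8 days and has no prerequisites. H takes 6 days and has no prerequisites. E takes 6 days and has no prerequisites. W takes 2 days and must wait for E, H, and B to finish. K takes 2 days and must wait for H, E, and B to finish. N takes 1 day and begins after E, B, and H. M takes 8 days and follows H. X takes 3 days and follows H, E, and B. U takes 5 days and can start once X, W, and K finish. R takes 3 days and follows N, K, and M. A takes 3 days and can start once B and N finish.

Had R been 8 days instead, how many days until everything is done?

22

The binding path is H→M→R = 6+8+3 = 17; finish at 17 days.
Since R is critical, the +5 change carries straight to that chain (now 22 days).
That remains the longest chain; total 22 days.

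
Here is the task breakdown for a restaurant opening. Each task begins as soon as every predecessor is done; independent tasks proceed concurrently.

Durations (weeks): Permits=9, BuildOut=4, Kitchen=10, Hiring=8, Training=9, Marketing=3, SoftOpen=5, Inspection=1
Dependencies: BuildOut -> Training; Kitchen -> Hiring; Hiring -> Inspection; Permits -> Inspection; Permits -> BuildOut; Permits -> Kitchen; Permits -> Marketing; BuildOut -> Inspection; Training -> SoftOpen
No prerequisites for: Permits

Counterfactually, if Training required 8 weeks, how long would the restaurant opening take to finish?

Actual critical path: Permits→Kitchen→Hiring→Inspection = 9+10+8+1 = 28 ⇒ 28 weeks.
The longest path through Training is only 27 weeks, so Training has float 1.
That remains the longest chain; total 28 weeks.

28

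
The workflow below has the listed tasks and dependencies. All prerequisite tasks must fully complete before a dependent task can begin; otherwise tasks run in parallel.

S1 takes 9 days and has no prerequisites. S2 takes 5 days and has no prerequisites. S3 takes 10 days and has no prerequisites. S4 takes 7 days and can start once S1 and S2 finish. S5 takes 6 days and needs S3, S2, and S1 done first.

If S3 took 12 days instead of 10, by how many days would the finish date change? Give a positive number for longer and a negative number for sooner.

2

As given, the longest chain is S3→S5 = 10+6 = 16, so the finish is 16 days.
S3 lies on that path, so at 12 days the path becomes 18 days.
The critical path is still S3→S5; finish is now 18 days.
Change in finish: 18 − 16 = +2 days.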